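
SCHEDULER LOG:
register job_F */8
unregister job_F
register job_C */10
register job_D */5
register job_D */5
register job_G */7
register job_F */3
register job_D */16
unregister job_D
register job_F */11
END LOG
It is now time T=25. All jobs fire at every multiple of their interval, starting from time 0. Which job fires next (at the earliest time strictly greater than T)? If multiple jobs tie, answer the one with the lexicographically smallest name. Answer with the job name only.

Answer: job_G

Derivation:
Op 1: register job_F */8 -> active={job_F:*/8}
Op 2: unregister job_F -> active={}
Op 3: register job_C */10 -> active={job_C:*/10}
Op 4: register job_D */5 -> active={job_C:*/10, job_D:*/5}
Op 5: register job_D */5 -> active={job_C:*/10, job_D:*/5}
Op 6: register job_G */7 -> active={job_C:*/10, job_D:*/5, job_G:*/7}
Op 7: register job_F */3 -> active={job_C:*/10, job_D:*/5, job_F:*/3, job_G:*/7}
Op 8: register job_D */16 -> active={job_C:*/10, job_D:*/16, job_F:*/3, job_G:*/7}
Op 9: unregister job_D -> active={job_C:*/10, job_F:*/3, job_G:*/7}
Op 10: register job_F */11 -> active={job_C:*/10, job_F:*/11, job_G:*/7}
  job_C: interval 10, next fire after T=25 is 30
  job_F: interval 11, next fire after T=25 is 33
  job_G: interval 7, next fire after T=25 is 28
Earliest = 28, winner (lex tiebreak) = job_G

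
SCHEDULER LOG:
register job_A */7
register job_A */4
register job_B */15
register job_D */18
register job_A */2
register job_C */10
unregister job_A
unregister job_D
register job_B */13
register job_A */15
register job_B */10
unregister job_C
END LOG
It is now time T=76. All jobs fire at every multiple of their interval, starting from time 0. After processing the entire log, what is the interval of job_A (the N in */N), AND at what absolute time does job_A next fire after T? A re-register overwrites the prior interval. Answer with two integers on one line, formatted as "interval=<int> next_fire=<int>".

Answer: interval=15 next_fire=90

Derivation:
Op 1: register job_A */7 -> active={job_A:*/7}
Op 2: register job_A */4 -> active={job_A:*/4}
Op 3: register job_B */15 -> active={job_A:*/4, job_B:*/15}
Op 4: register job_D */18 -> active={job_A:*/4, job_B:*/15, job_D:*/18}
Op 5: register job_A */2 -> active={job_A:*/2, job_B:*/15, job_D:*/18}
Op 6: register job_C */10 -> active={job_A:*/2, job_B:*/15, job_C:*/10, job_D:*/18}
Op 7: unregister job_A -> active={job_B:*/15, job_C:*/10, job_D:*/18}
Op 8: unregister job_D -> active={job_B:*/15, job_C:*/10}
Op 9: register job_B */13 -> active={job_B:*/13, job_C:*/10}
Op 10: register job_A */15 -> active={job_A:*/15, job_B:*/13, job_C:*/10}
Op 11: register job_B */10 -> active={job_A:*/15, job_B:*/10, job_C:*/10}
Op 12: unregister job_C -> active={job_A:*/15, job_B:*/10}
Final interval of job_A = 15
Next fire of job_A after T=76: (76//15+1)*15 = 90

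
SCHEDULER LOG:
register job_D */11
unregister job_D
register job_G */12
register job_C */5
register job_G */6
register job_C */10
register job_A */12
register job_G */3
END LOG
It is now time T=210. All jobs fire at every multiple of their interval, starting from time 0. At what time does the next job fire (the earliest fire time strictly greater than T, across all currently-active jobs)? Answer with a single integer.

Answer: 213

Derivation:
Op 1: register job_D */11 -> active={job_D:*/11}
Op 2: unregister job_D -> active={}
Op 3: register job_G */12 -> active={job_G:*/12}
Op 4: register job_C */5 -> active={job_C:*/5, job_G:*/12}
Op 5: register job_G */6 -> active={job_C:*/5, job_G:*/6}
Op 6: register job_C */10 -> active={job_C:*/10, job_G:*/6}
Op 7: register job_A */12 -> active={job_A:*/12, job_C:*/10, job_G:*/6}
Op 8: register job_G */3 -> active={job_A:*/12, job_C:*/10, job_G:*/3}
  job_A: interval 12, next fire after T=210 is 216
  job_C: interval 10, next fire after T=210 is 220
  job_G: interval 3, next fire after T=210 is 213
Earliest fire time = 213 (job job_G)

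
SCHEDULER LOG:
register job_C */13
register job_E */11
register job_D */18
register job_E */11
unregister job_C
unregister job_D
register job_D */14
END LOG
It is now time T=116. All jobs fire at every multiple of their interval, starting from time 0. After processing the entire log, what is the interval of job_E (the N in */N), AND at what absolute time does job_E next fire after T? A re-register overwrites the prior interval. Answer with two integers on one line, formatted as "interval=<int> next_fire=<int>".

Answer: interval=11 next_fire=121

Derivation:
Op 1: register job_C */13 -> active={job_C:*/13}
Op 2: register job_E */11 -> active={job_C:*/13, job_E:*/11}
Op 3: register job_D */18 -> active={job_C:*/13, job_D:*/18, job_E:*/11}
Op 4: register job_E */11 -> active={job_C:*/13, job_D:*/18, job_E:*/11}
Op 5: unregister job_C -> active={job_D:*/18, job_E:*/11}
Op 6: unregister job_D -> active={job_E:*/11}
Op 7: register job_D */14 -> active={job_D:*/14, job_E:*/11}
Final interval of job_E = 11
Next fire of job_E after T=116: (116//11+1)*11 = 121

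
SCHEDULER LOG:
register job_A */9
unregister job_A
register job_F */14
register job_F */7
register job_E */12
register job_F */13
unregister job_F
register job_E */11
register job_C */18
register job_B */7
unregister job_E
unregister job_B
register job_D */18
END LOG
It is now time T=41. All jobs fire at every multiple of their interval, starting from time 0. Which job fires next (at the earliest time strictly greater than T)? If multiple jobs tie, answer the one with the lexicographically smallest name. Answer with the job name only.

Op 1: register job_A */9 -> active={job_A:*/9}
Op 2: unregister job_A -> active={}
Op 3: register job_F */14 -> active={job_F:*/14}
Op 4: register job_F */7 -> active={job_F:*/7}
Op 5: register job_E */12 -> active={job_E:*/12, job_F:*/7}
Op 6: register job_F */13 -> active={job_E:*/12, job_F:*/13}
Op 7: unregister job_F -> active={job_E:*/12}
Op 8: register job_E */11 -> active={job_E:*/11}
Op 9: register job_C */18 -> active={job_C:*/18, job_E:*/11}
Op 10: register job_B */7 -> active={job_B:*/7, job_C:*/18, job_E:*/11}
Op 11: unregister job_E -> active={job_B:*/7, job_C:*/18}
Op 12: unregister job_B -> active={job_C:*/18}
Op 13: register job_D */18 -> active={job_C:*/18, job_D:*/18}
  job_C: interval 18, next fire after T=41 is 54
  job_D: interval 18, next fire after T=41 is 54
Earliest = 54, winner (lex tiebreak) = job_C

Answer: job_C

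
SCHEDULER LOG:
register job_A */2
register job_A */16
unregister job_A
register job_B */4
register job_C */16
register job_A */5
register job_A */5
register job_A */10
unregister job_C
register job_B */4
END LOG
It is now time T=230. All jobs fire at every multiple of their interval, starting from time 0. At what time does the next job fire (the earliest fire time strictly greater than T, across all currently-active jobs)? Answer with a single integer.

Answer: 232

Derivation:
Op 1: register job_A */2 -> active={job_A:*/2}
Op 2: register job_A */16 -> active={job_A:*/16}
Op 3: unregister job_A -> active={}
Op 4: register job_B */4 -> active={job_B:*/4}
Op 5: register job_C */16 -> active={job_B:*/4, job_C:*/16}
Op 6: register job_A */5 -> active={job_A:*/5, job_B:*/4, job_C:*/16}
Op 7: register job_A */5 -> active={job_A:*/5, job_B:*/4, job_C:*/16}
Op 8: register job_A */10 -> active={job_A:*/10, job_B:*/4, job_C:*/16}
Op 9: unregister job_C -> active={job_A:*/10, job_B:*/4}
Op 10: register job_B */4 -> active={job_A:*/10, job_B:*/4}
  job_A: interval 10, next fire after T=230 is 240
  job_B: interval 4, next fire after T=230 is 232
Earliest fire time = 232 (job job_B)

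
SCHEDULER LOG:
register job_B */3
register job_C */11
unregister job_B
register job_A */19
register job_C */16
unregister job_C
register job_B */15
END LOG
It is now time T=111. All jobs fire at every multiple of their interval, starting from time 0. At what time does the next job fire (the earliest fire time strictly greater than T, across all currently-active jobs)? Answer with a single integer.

Answer: 114

Derivation:
Op 1: register job_B */3 -> active={job_B:*/3}
Op 2: register job_C */11 -> active={job_B:*/3, job_C:*/11}
Op 3: unregister job_B -> active={job_C:*/11}
Op 4: register job_A */19 -> active={job_A:*/19, job_C:*/11}
Op 5: register job_C */16 -> active={job_A:*/19, job_C:*/16}
Op 6: unregister job_C -> active={job_A:*/19}
Op 7: register job_B */15 -> active={job_A:*/19, job_B:*/15}
  job_A: interval 19, next fire after T=111 is 114
  job_B: interval 15, next fire after T=111 is 120
Earliest fire time = 114 (job job_A)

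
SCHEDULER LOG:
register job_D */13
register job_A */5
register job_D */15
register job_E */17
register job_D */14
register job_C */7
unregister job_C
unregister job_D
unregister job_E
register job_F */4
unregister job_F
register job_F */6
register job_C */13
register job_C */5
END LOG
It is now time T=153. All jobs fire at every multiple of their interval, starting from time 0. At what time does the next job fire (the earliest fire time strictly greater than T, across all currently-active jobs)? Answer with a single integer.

Answer: 155

Derivation:
Op 1: register job_D */13 -> active={job_D:*/13}
Op 2: register job_A */5 -> active={job_A:*/5, job_D:*/13}
Op 3: register job_D */15 -> active={job_A:*/5, job_D:*/15}
Op 4: register job_E */17 -> active={job_A:*/5, job_D:*/15, job_E:*/17}
Op 5: register job_D */14 -> active={job_A:*/5, job_D:*/14, job_E:*/17}
Op 6: register job_C */7 -> active={job_A:*/5, job_C:*/7, job_D:*/14, job_E:*/17}
Op 7: unregister job_C -> active={job_A:*/5, job_D:*/14, job_E:*/17}
Op 8: unregister job_D -> active={job_A:*/5, job_E:*/17}
Op 9: unregister job_E -> active={job_A:*/5}
Op 10: register job_F */4 -> active={job_A:*/5, job_F:*/4}
Op 11: unregister job_F -> active={job_A:*/5}
Op 12: register job_F */6 -> active={job_A:*/5, job_F:*/6}
Op 13: register job_C */13 -> active={job_A:*/5, job_C:*/13, job_F:*/6}
Op 14: register job_C */5 -> active={job_A:*/5, job_C:*/5, job_F:*/6}
  job_A: interval 5, next fire after T=153 is 155
  job_C: interval 5, next fire after T=153 is 155
  job_F: interval 6, next fire after T=153 is 156
Earliest fire time = 155 (job job_A)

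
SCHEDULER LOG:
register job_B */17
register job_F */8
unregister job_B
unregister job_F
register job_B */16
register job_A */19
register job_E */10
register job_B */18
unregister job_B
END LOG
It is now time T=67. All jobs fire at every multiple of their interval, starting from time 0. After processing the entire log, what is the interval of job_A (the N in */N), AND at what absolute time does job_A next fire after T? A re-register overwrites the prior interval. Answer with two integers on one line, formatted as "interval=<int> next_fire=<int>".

Op 1: register job_B */17 -> active={job_B:*/17}
Op 2: register job_F */8 -> active={job_B:*/17, job_F:*/8}
Op 3: unregister job_B -> active={job_F:*/8}
Op 4: unregister job_F -> active={}
Op 5: register job_B */16 -> active={job_B:*/16}
Op 6: register job_A */19 -> active={job_A:*/19, job_B:*/16}
Op 7: register job_E */10 -> active={job_A:*/19, job_B:*/16, job_E:*/10}
Op 8: register job_B */18 -> active={job_A:*/19, job_B:*/18, job_E:*/10}
Op 9: unregister job_B -> active={job_A:*/19, job_E:*/10}
Final interval of job_A = 19
Next fire of job_A after T=67: (67//19+1)*19 = 76

Answer: interval=19 next_fire=76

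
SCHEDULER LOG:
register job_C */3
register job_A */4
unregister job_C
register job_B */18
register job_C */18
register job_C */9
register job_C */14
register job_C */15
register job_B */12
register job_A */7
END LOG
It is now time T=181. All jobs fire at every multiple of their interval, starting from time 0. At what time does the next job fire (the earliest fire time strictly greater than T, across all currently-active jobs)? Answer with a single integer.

Op 1: register job_C */3 -> active={job_C:*/3}
Op 2: register job_A */4 -> active={job_A:*/4, job_C:*/3}
Op 3: unregister job_C -> active={job_A:*/4}
Op 4: register job_B */18 -> active={job_A:*/4, job_B:*/18}
Op 5: register job_C */18 -> active={job_A:*/4, job_B:*/18, job_C:*/18}
Op 6: register job_C */9 -> active={job_A:*/4, job_B:*/18, job_C:*/9}
Op 7: register job_C */14 -> active={job_A:*/4, job_B:*/18, job_C:*/14}
Op 8: register job_C */15 -> active={job_A:*/4, job_B:*/18, job_C:*/15}
Op 9: register job_B */12 -> active={job_A:*/4, job_B:*/12, job_C:*/15}
Op 10: register job_A */7 -> active={job_A:*/7, job_B:*/12, job_C:*/15}
  job_A: interval 7, next fire after T=181 is 182
  job_B: interval 12, next fire after T=181 is 192
  job_C: interval 15, next fire after T=181 is 195
Earliest fire time = 182 (job job_A)

Answer: 182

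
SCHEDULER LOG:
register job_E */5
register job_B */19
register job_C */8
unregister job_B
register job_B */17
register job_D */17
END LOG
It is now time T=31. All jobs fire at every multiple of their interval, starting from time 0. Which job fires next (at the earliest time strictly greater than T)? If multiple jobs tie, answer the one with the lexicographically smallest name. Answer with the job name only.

Op 1: register job_E */5 -> active={job_E:*/5}
Op 2: register job_B */19 -> active={job_B:*/19, job_E:*/5}
Op 3: register job_C */8 -> active={job_B:*/19, job_C:*/8, job_E:*/5}
Op 4: unregister job_B -> active={job_C:*/8, job_E:*/5}
Op 5: register job_B */17 -> active={job_B:*/17, job_C:*/8, job_E:*/5}
Op 6: register job_D */17 -> active={job_B:*/17, job_C:*/8, job_D:*/17, job_E:*/5}
  job_B: interval 17, next fire after T=31 is 34
  job_C: interval 8, next fire after T=31 is 32
  job_D: interval 17, next fire after T=31 is 34
  job_E: interval 5, next fire after T=31 is 35
Earliest = 32, winner (lex tiebreak) = job_C

Answer: job_C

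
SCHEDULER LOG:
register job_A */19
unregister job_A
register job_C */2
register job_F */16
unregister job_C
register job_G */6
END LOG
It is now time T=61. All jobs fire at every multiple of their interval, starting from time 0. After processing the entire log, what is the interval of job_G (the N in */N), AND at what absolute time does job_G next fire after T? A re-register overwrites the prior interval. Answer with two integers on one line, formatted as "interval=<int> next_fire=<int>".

Op 1: register job_A */19 -> active={job_A:*/19}
Op 2: unregister job_A -> active={}
Op 3: register job_C */2 -> active={job_C:*/2}
Op 4: register job_F */16 -> active={job_C:*/2, job_F:*/16}
Op 5: unregister job_C -> active={job_F:*/16}
Op 6: register job_G */6 -> active={job_F:*/16, job_G:*/6}
Final interval of job_G = 6
Next fire of job_G after T=61: (61//6+1)*6 = 66

Answer: interval=6 next_fire=66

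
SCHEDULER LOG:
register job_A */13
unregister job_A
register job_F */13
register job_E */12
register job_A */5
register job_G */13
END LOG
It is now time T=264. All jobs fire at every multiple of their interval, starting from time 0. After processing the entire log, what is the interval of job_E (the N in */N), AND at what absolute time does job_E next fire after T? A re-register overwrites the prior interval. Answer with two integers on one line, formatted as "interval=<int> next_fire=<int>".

Op 1: register job_A */13 -> active={job_A:*/13}
Op 2: unregister job_A -> active={}
Op 3: register job_F */13 -> active={job_F:*/13}
Op 4: register job_E */12 -> active={job_E:*/12, job_F:*/13}
Op 5: register job_A */5 -> active={job_A:*/5, job_E:*/12, job_F:*/13}
Op 6: register job_G */13 -> active={job_A:*/5, job_E:*/12, job_F:*/13, job_G:*/13}
Final interval of job_E = 12
Next fire of job_E after T=264: (264//12+1)*12 = 276

Answer: interval=12 next_fire=276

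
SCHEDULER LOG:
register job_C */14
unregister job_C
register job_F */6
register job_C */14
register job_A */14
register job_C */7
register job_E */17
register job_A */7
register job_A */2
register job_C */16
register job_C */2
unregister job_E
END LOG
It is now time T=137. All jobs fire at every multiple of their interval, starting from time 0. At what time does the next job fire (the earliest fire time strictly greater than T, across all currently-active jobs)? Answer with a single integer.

Op 1: register job_C */14 -> active={job_C:*/14}
Op 2: unregister job_C -> active={}
Op 3: register job_F */6 -> active={job_F:*/6}
Op 4: register job_C */14 -> active={job_C:*/14, job_F:*/6}
Op 5: register job_A */14 -> active={job_A:*/14, job_C:*/14, job_F:*/6}
Op 6: register job_C */7 -> active={job_A:*/14, job_C:*/7, job_F:*/6}
Op 7: register job_E */17 -> active={job_A:*/14, job_C:*/7, job_E:*/17, job_F:*/6}
Op 8: register job_A */7 -> active={job_A:*/7, job_C:*/7, job_E:*/17, job_F:*/6}
Op 9: register job_A */2 -> active={job_A:*/2, job_C:*/7, job_E:*/17, job_F:*/6}
Op 10: register job_C */16 -> active={job_A:*/2, job_C:*/16, job_E:*/17, job_F:*/6}
Op 11: register job_C */2 -> active={job_A:*/2, job_C:*/2, job_E:*/17, job_F:*/6}
Op 12: unregister job_E -> active={job_A:*/2, job_C:*/2, job_F:*/6}
  job_A: interval 2, next fire after T=137 is 138
  job_C: interval 2, next fire after T=137 is 138
  job_F: interval 6, next fire after T=137 is 138
Earliest fire time = 138 (job job_A)

Answer: 138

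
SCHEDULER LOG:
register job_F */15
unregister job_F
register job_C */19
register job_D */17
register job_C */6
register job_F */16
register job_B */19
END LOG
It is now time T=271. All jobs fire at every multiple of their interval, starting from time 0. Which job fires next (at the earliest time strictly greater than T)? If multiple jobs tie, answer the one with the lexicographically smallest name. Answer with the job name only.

Answer: job_D

Derivation:
Op 1: register job_F */15 -> active={job_F:*/15}
Op 2: unregister job_F -> active={}
Op 3: register job_C */19 -> active={job_C:*/19}
Op 4: register job_D */17 -> active={job_C:*/19, job_D:*/17}
Op 5: register job_C */6 -> active={job_C:*/6, job_D:*/17}
Op 6: register job_F */16 -> active={job_C:*/6, job_D:*/17, job_F:*/16}
Op 7: register job_B */19 -> active={job_B:*/19, job_C:*/6, job_D:*/17, job_F:*/16}
  job_B: interval 19, next fire after T=271 is 285
  job_C: interval 6, next fire after T=271 is 276
  job_D: interval 17, next fire after T=271 is 272
  job_F: interval 16, next fire after T=271 is 272
Earliest = 272, winner (lex tiebreak) = job_D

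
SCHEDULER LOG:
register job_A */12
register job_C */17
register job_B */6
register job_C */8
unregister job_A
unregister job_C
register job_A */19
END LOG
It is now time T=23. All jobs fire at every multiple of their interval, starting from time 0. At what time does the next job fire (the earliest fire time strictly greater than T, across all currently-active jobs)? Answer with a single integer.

Op 1: register job_A */12 -> active={job_A:*/12}
Op 2: register job_C */17 -> active={job_A:*/12, job_C:*/17}
Op 3: register job_B */6 -> active={job_A:*/12, job_B:*/6, job_C:*/17}
Op 4: register job_C */8 -> active={job_A:*/12, job_B:*/6, job_C:*/8}
Op 5: unregister job_A -> active={job_B:*/6, job_C:*/8}
Op 6: unregister job_C -> active={job_B:*/6}
Op 7: register job_A */19 -> active={job_A:*/19, job_B:*/6}
  job_A: interval 19, next fire after T=23 is 38
  job_B: interval 6, next fire after T=23 is 24
Earliest fire time = 24 (job job_B)

Answer: 24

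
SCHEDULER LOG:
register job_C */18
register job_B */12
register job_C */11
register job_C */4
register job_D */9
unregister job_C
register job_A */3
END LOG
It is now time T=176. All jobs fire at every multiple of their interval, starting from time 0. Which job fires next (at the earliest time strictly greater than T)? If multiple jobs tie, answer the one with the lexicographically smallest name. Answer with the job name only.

Op 1: register job_C */18 -> active={job_C:*/18}
Op 2: register job_B */12 -> active={job_B:*/12, job_C:*/18}
Op 3: register job_C */11 -> active={job_B:*/12, job_C:*/11}
Op 4: register job_C */4 -> active={job_B:*/12, job_C:*/4}
Op 5: register job_D */9 -> active={job_B:*/12, job_C:*/4, job_D:*/9}
Op 6: unregister job_C -> active={job_B:*/12, job_D:*/9}
Op 7: register job_A */3 -> active={job_A:*/3, job_B:*/12, job_D:*/9}
  job_A: interval 3, next fire after T=176 is 177
  job_B: interval 12, next fire after T=176 is 180
  job_D: interval 9, next fire after T=176 is 180
Earliest = 177, winner (lex tiebreak) = job_A

Answer: job_A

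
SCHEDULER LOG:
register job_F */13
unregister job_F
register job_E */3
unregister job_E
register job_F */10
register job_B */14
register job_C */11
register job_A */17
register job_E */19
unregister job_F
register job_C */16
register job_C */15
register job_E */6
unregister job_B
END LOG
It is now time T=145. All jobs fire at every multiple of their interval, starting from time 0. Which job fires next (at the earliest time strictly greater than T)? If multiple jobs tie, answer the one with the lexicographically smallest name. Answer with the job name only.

Op 1: register job_F */13 -> active={job_F:*/13}
Op 2: unregister job_F -> active={}
Op 3: register job_E */3 -> active={job_E:*/3}
Op 4: unregister job_E -> active={}
Op 5: register job_F */10 -> active={job_F:*/10}
Op 6: register job_B */14 -> active={job_B:*/14, job_F:*/10}
Op 7: register job_C */11 -> active={job_B:*/14, job_C:*/11, job_F:*/10}
Op 8: register job_A */17 -> active={job_A:*/17, job_B:*/14, job_C:*/11, job_F:*/10}
Op 9: register job_E */19 -> active={job_A:*/17, job_B:*/14, job_C:*/11, job_E:*/19, job_F:*/10}
Op 10: unregister job_F -> active={job_A:*/17, job_B:*/14, job_C:*/11, job_E:*/19}
Op 11: register job_C */16 -> active={job_A:*/17, job_B:*/14, job_C:*/16, job_E:*/19}
Op 12: register job_C */15 -> active={job_A:*/17, job_B:*/14, job_C:*/15, job_E:*/19}
Op 13: register job_E */6 -> active={job_A:*/17, job_B:*/14, job_C:*/15, job_E:*/6}
Op 14: unregister job_B -> active={job_A:*/17, job_C:*/15, job_E:*/6}
  job_A: interval 17, next fire after T=145 is 153
  job_C: interval 15, next fire after T=145 is 150
  job_E: interval 6, next fire after T=145 is 150
Earliest = 150, winner (lex tiebreak) = job_C

Answer: job_C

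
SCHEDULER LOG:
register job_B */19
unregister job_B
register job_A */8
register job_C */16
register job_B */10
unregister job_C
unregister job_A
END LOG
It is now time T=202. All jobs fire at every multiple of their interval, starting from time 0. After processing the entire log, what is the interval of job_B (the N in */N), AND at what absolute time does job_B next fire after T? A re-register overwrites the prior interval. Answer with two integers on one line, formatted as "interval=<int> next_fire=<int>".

Op 1: register job_B */19 -> active={job_B:*/19}
Op 2: unregister job_B -> active={}
Op 3: register job_A */8 -> active={job_A:*/8}
Op 4: register job_C */16 -> active={job_A:*/8, job_C:*/16}
Op 5: register job_B */10 -> active={job_A:*/8, job_B:*/10, job_C:*/16}
Op 6: unregister job_C -> active={job_A:*/8, job_B:*/10}
Op 7: unregister job_A -> active={job_B:*/10}
Final interval of job_B = 10
Next fire of job_B after T=202: (202//10+1)*10 = 210

Answer: interval=10 next_fire=210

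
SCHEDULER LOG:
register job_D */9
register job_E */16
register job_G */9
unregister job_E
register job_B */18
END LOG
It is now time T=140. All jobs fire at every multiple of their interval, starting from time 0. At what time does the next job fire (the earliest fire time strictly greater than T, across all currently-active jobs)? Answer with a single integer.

Answer: 144

Derivation:
Op 1: register job_D */9 -> active={job_D:*/9}
Op 2: register job_E */16 -> active={job_D:*/9, job_E:*/16}
Op 3: register job_G */9 -> active={job_D:*/9, job_E:*/16, job_G:*/9}
Op 4: unregister job_E -> active={job_D:*/9, job_G:*/9}
Op 5: register job_B */18 -> active={job_B:*/18, job_D:*/9, job_G:*/9}
  job_B: interval 18, next fire after T=140 is 144
  job_D: interval 9, next fire after T=140 is 144
  job_G: interval 9, next fire after T=140 is 144
Earliest fire time = 144 (job job_B)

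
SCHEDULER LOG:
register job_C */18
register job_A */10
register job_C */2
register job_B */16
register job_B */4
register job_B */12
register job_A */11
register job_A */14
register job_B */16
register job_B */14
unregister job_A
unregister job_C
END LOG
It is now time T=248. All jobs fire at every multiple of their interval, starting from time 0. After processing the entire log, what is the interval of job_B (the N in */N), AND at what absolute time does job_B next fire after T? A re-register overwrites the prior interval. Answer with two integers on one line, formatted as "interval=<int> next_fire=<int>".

Op 1: register job_C */18 -> active={job_C:*/18}
Op 2: register job_A */10 -> active={job_A:*/10, job_C:*/18}
Op 3: register job_C */2 -> active={job_A:*/10, job_C:*/2}
Op 4: register job_B */16 -> active={job_A:*/10, job_B:*/16, job_C:*/2}
Op 5: register job_B */4 -> active={job_A:*/10, job_B:*/4, job_C:*/2}
Op 6: register job_B */12 -> active={job_A:*/10, job_B:*/12, job_C:*/2}
Op 7: register job_A */11 -> active={job_A:*/11, job_B:*/12, job_C:*/2}
Op 8: register job_A */14 -> active={job_A:*/14, job_B:*/12, job_C:*/2}
Op 9: register job_B */16 -> active={job_A:*/14, job_B:*/16, job_C:*/2}
Op 10: register job_B */14 -> active={job_A:*/14, job_B:*/14, job_C:*/2}
Op 11: unregister job_A -> active={job_B:*/14, job_C:*/2}
Op 12: unregister job_C -> active={job_B:*/14}
Final interval of job_B = 14
Next fire of job_B after T=248: (248//14+1)*14 = 252

Answer: interval=14 next_fire=252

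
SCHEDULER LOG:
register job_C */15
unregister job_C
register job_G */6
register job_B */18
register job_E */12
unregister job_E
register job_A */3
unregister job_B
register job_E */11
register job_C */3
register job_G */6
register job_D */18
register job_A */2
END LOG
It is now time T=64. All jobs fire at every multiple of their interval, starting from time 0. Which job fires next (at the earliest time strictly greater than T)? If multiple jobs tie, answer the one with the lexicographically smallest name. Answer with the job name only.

Answer: job_A

Derivation:
Op 1: register job_C */15 -> active={job_C:*/15}
Op 2: unregister job_C -> active={}
Op 3: register job_G */6 -> active={job_G:*/6}
Op 4: register job_B */18 -> active={job_B:*/18, job_G:*/6}
Op 5: register job_E */12 -> active={job_B:*/18, job_E:*/12, job_G:*/6}
Op 6: unregister job_E -> active={job_B:*/18, job_G:*/6}
Op 7: register job_A */3 -> active={job_A:*/3, job_B:*/18, job_G:*/6}
Op 8: unregister job_B -> active={job_A:*/3, job_G:*/6}
Op 9: register job_E */11 -> active={job_A:*/3, job_E:*/11, job_G:*/6}
Op 10: register job_C */3 -> active={job_A:*/3, job_C:*/3, job_E:*/11, job_G:*/6}
Op 11: register job_G */6 -> active={job_A:*/3, job_C:*/3, job_E:*/11, job_G:*/6}
Op 12: register job_D */18 -> active={job_A:*/3, job_C:*/3, job_D:*/18, job_E:*/11, job_G:*/6}
Op 13: register job_A */2 -> active={job_A:*/2, job_C:*/3, job_D:*/18, job_E:*/11, job_G:*/6}
  job_A: interval 2, next fire after T=64 is 66
  job_C: interval 3, next fire after T=64 is 66
  job_D: interval 18, next fire after T=64 is 72
  job_E: interval 11, next fire after T=64 is 66
  job_G: interval 6, next fire after T=64 is 66
Earliest = 66, winner (lex tiebreak) = job_A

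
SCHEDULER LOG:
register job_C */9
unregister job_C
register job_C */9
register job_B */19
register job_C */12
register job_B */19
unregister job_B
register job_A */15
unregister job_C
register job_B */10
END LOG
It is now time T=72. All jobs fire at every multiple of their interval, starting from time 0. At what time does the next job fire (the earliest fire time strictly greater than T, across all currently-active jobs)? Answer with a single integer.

Op 1: register job_C */9 -> active={job_C:*/9}
Op 2: unregister job_C -> active={}
Op 3: register job_C */9 -> active={job_C:*/9}
Op 4: register job_B */19 -> active={job_B:*/19, job_C:*/9}
Op 5: register job_C */12 -> active={job_B:*/19, job_C:*/12}
Op 6: register job_B */19 -> active={job_B:*/19, job_C:*/12}
Op 7: unregister job_B -> active={job_C:*/12}
Op 8: register job_A */15 -> active={job_A:*/15, job_C:*/12}
Op 9: unregister job_C -> active={job_A:*/15}
Op 10: register job_B */10 -> active={job_A:*/15, job_B:*/10}
  job_A: interval 15, next fire after T=72 is 75
  job_B: interval 10, next fire after T=72 is 80
Earliest fire time = 75 (job job_A)

Answer: 75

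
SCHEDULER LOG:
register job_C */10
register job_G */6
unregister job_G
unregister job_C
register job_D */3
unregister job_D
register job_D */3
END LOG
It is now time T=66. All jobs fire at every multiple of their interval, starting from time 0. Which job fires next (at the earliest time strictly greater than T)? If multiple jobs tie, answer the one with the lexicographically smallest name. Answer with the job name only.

Answer: job_D

Derivation:
Op 1: register job_C */10 -> active={job_C:*/10}
Op 2: register job_G */6 -> active={job_C:*/10, job_G:*/6}
Op 3: unregister job_G -> active={job_C:*/10}
Op 4: unregister job_C -> active={}
Op 5: register job_D */3 -> active={job_D:*/3}
Op 6: unregister job_D -> active={}
Op 7: register job_D */3 -> active={job_D:*/3}
  job_D: interval 3, next fire after T=66 is 69
Earliest = 69, winner (lex tiebreak) = job_D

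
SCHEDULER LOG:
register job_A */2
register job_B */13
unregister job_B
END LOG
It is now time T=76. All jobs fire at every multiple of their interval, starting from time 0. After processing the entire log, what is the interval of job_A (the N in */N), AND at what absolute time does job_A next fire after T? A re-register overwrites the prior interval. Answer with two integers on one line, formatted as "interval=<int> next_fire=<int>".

Answer: interval=2 next_fire=78

Derivation:
Op 1: register job_A */2 -> active={job_A:*/2}
Op 2: register job_B */13 -> active={job_A:*/2, job_B:*/13}
Op 3: unregister job_B -> active={job_A:*/2}
Final interval of job_A = 2
Next fire of job_A after T=76: (76//2+1)*2 = 78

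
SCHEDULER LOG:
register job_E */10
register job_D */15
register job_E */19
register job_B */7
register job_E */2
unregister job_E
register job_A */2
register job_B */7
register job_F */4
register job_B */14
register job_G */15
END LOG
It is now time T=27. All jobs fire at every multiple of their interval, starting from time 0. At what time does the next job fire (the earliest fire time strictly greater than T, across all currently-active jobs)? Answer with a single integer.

Answer: 28

Derivation:
Op 1: register job_E */10 -> active={job_E:*/10}
Op 2: register job_D */15 -> active={job_D:*/15, job_E:*/10}
Op 3: register job_E */19 -> active={job_D:*/15, job_E:*/19}
Op 4: register job_B */7 -> active={job_B:*/7, job_D:*/15, job_E:*/19}
Op 5: register job_E */2 -> active={job_B:*/7, job_D:*/15, job_E:*/2}
Op 6: unregister job_E -> active={job_B:*/7, job_D:*/15}
Op 7: register job_A */2 -> active={job_A:*/2, job_B:*/7, job_D:*/15}
Op 8: register job_B */7 -> active={job_A:*/2, job_B:*/7, job_D:*/15}
Op 9: register job_F */4 -> active={job_A:*/2, job_B:*/7, job_D:*/15, job_F:*/4}
Op 10: register job_B */14 -> active={job_A:*/2, job_B:*/14, job_D:*/15, job_F:*/4}
Op 11: register job_G */15 -> active={job_A:*/2, job_B:*/14, job_D:*/15, job_F:*/4, job_G:*/15}
  job_A: interval 2, next fire after T=27 is 28
  job_B: interval 14, next fire after T=27 is 28
  job_D: interval 15, next fire after T=27 is 30
  job_F: interval 4, next fire after T=27 is 28
  job_G: interval 15, next fire after T=27 is 30
Earliest fire time = 28 (job job_A)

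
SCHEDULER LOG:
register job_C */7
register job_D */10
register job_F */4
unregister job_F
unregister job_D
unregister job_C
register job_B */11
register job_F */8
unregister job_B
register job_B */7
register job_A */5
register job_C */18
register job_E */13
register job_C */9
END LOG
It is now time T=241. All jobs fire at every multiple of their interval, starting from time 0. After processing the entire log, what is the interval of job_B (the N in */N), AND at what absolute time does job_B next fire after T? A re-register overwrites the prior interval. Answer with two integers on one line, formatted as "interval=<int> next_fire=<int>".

Answer: interval=7 next_fire=245

Derivation:
Op 1: register job_C */7 -> active={job_C:*/7}
Op 2: register job_D */10 -> active={job_C:*/7, job_D:*/10}
Op 3: register job_F */4 -> active={job_C:*/7, job_D:*/10, job_F:*/4}
Op 4: unregister job_F -> active={job_C:*/7, job_D:*/10}
Op 5: unregister job_D -> active={job_C:*/7}
Op 6: unregister job_C -> active={}
Op 7: register job_B */11 -> active={job_B:*/11}
Op 8: register job_F */8 -> active={job_B:*/11, job_F:*/8}
Op 9: unregister job_B -> active={job_F:*/8}
Op 10: register job_B */7 -> active={job_B:*/7, job_F:*/8}
Op 11: register job_A */5 -> active={job_A:*/5, job_B:*/7, job_F:*/8}
Op 12: register job_C */18 -> active={job_A:*/5, job_B:*/7, job_C:*/18, job_F:*/8}
Op 13: register job_E */13 -> active={job_A:*/5, job_B:*/7, job_C:*/18, job_E:*/13, job_F:*/8}
Op 14: register job_C */9 -> active={job_A:*/5, job_B:*/7, job_C:*/9, job_E:*/13, job_F:*/8}
Final interval of job_B = 7
Next fire of job_B after T=241: (241//7+1)*7 = 245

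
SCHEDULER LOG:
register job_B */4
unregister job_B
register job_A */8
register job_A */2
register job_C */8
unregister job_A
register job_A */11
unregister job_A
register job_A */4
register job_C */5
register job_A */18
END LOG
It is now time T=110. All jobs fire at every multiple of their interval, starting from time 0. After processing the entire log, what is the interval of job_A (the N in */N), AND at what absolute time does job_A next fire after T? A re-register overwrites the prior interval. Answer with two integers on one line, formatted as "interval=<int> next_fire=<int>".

Answer: interval=18 next_fire=126

Derivation:
Op 1: register job_B */4 -> active={job_B:*/4}
Op 2: unregister job_B -> active={}
Op 3: register job_A */8 -> active={job_A:*/8}
Op 4: register job_A */2 -> active={job_A:*/2}
Op 5: register job_C */8 -> active={job_A:*/2, job_C:*/8}
Op 6: unregister job_A -> active={job_C:*/8}
Op 7: register job_A */11 -> active={job_A:*/11, job_C:*/8}
Op 8: unregister job_A -> active={job_C:*/8}
Op 9: register job_A */4 -> active={job_A:*/4, job_C:*/8}
Op 10: register job_C */5 -> active={job_A:*/4, job_C:*/5}
Op 11: register job_A */18 -> active={job_A:*/18, job_C:*/5}
Final interval of job_A = 18
Next fire of job_A after T=110: (110//18+1)*18 = 126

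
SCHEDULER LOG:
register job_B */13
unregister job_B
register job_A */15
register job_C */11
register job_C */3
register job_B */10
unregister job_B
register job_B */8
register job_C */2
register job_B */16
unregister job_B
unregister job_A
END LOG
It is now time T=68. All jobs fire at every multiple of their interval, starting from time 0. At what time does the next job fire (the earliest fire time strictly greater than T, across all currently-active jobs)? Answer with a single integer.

Op 1: register job_B */13 -> active={job_B:*/13}
Op 2: unregister job_B -> active={}
Op 3: register job_A */15 -> active={job_A:*/15}
Op 4: register job_C */11 -> active={job_A:*/15, job_C:*/11}
Op 5: register job_C */3 -> active={job_A:*/15, job_C:*/3}
Op 6: register job_B */10 -> active={job_A:*/15, job_B:*/10, job_C:*/3}
Op 7: unregister job_B -> active={job_A:*/15, job_C:*/3}
Op 8: register job_B */8 -> active={job_A:*/15, job_B:*/8, job_C:*/3}
Op 9: register job_C */2 -> active={job_A:*/15, job_B:*/8, job_C:*/2}
Op 10: register job_B */16 -> active={job_A:*/15, job_B:*/16, job_C:*/2}
Op 11: unregister job_B -> active={job_A:*/15, job_C:*/2}
Op 12: unregister job_A -> active={job_C:*/2}
  job_C: interval 2, next fire after T=68 is 70
Earliest fire time = 70 (job job_C)

Answer: 70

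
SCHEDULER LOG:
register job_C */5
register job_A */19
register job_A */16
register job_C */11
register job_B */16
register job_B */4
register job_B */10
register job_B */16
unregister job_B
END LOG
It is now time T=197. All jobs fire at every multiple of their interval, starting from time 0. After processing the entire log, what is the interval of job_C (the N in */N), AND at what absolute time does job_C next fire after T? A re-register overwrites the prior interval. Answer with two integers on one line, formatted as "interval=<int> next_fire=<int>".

Answer: interval=11 next_fire=198

Derivation:
Op 1: register job_C */5 -> active={job_C:*/5}
Op 2: register job_A */19 -> active={job_A:*/19, job_C:*/5}
Op 3: register job_A */16 -> active={job_A:*/16, job_C:*/5}
Op 4: register job_C */11 -> active={job_A:*/16, job_C:*/11}
Op 5: register job_B */16 -> active={job_A:*/16, job_B:*/16, job_C:*/11}
Op 6: register job_B */4 -> active={job_A:*/16, job_B:*/4, job_C:*/11}
Op 7: register job_B */10 -> active={job_A:*/16, job_B:*/10, job_C:*/11}
Op 8: register job_B */16 -> active={job_A:*/16, job_B:*/16, job_C:*/11}
Op 9: unregister job_B -> active={job_A:*/16, job_C:*/11}
Final interval of job_C = 11
Next fire of job_C after T=197: (197//11+1)*11 = 198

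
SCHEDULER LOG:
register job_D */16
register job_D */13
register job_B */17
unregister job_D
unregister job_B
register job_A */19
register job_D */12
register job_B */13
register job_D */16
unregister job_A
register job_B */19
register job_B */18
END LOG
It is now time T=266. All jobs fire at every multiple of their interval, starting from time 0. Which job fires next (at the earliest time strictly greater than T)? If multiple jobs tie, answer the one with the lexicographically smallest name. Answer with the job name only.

Op 1: register job_D */16 -> active={job_D:*/16}
Op 2: register job_D */13 -> active={job_D:*/13}
Op 3: register job_B */17 -> active={job_B:*/17, job_D:*/13}
Op 4: unregister job_D -> active={job_B:*/17}
Op 5: unregister job_B -> active={}
Op 6: register job_A */19 -> active={job_A:*/19}
Op 7: register job_D */12 -> active={job_A:*/19, job_D:*/12}
Op 8: register job_B */13 -> active={job_A:*/19, job_B:*/13, job_D:*/12}
Op 9: register job_D */16 -> active={job_A:*/19, job_B:*/13, job_D:*/16}
Op 10: unregister job_A -> active={job_B:*/13, job_D:*/16}
Op 11: register job_B */19 -> active={job_B:*/19, job_D:*/16}
Op 12: register job_B */18 -> active={job_B:*/18, job_D:*/16}
  job_B: interval 18, next fire after T=266 is 270
  job_D: interval 16, next fire after T=266 is 272
Earliest = 270, winner (lex tiebreak) = job_B

Answer: job_B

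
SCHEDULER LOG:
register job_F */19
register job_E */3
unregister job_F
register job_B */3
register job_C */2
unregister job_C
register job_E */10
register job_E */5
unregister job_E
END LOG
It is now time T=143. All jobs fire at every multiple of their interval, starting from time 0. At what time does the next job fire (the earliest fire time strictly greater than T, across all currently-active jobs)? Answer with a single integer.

Op 1: register job_F */19 -> active={job_F:*/19}
Op 2: register job_E */3 -> active={job_E:*/3, job_F:*/19}
Op 3: unregister job_F -> active={job_E:*/3}
Op 4: register job_B */3 -> active={job_B:*/3, job_E:*/3}
Op 5: register job_C */2 -> active={job_B:*/3, job_C:*/2, job_E:*/3}
Op 6: unregister job_C -> active={job_B:*/3, job_E:*/3}
Op 7: register job_E */10 -> active={job_B:*/3, job_E:*/10}
Op 8: register job_E */5 -> active={job_B:*/3, job_E:*/5}
Op 9: unregister job_E -> active={job_B:*/3}
  job_B: interval 3, next fire after T=143 is 144
Earliest fire time = 144 (job job_B)

Answer: 144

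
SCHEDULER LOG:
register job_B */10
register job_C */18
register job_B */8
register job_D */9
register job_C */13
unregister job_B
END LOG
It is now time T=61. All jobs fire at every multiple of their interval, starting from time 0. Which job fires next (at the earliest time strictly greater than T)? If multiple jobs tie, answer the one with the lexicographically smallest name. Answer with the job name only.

Answer: job_D

Derivation:
Op 1: register job_B */10 -> active={job_B:*/10}
Op 2: register job_C */18 -> active={job_B:*/10, job_C:*/18}
Op 3: register job_B */8 -> active={job_B:*/8, job_C:*/18}
Op 4: register job_D */9 -> active={job_B:*/8, job_C:*/18, job_D:*/9}
Op 5: register job_C */13 -> active={job_B:*/8, job_C:*/13, job_D:*/9}
Op 6: unregister job_B -> active={job_C:*/13, job_D:*/9}
  job_C: interval 13, next fire after T=61 is 65
  job_D: interval 9, next fire after T=61 is 63
Earliest = 63, winner (lex tiebreak) = job_D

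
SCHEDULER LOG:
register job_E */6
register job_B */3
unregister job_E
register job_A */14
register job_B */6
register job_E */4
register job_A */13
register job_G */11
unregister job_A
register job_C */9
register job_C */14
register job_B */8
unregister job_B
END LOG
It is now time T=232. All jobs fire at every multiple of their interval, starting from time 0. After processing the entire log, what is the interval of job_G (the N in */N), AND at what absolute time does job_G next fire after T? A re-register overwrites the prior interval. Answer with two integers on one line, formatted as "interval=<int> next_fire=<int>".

Op 1: register job_E */6 -> active={job_E:*/6}
Op 2: register job_B */3 -> active={job_B:*/3, job_E:*/6}
Op 3: unregister job_E -> active={job_B:*/3}
Op 4: register job_A */14 -> active={job_A:*/14, job_B:*/3}
Op 5: register job_B */6 -> active={job_A:*/14, job_B:*/6}
Op 6: register job_E */4 -> active={job_A:*/14, job_B:*/6, job_E:*/4}
Op 7: register job_A */13 -> active={job_A:*/13, job_B:*/6, job_E:*/4}
Op 8: register job_G */11 -> active={job_A:*/13, job_B:*/6, job_E:*/4, job_G:*/11}
Op 9: unregister job_A -> active={job_B:*/6, job_E:*/4, job_G:*/11}
Op 10: register job_C */9 -> active={job_B:*/6, job_C:*/9, job_E:*/4, job_G:*/11}
Op 11: register job_C */14 -> active={job_B:*/6, job_C:*/14, job_E:*/4, job_G:*/11}
Op 12: register job_B */8 -> active={job_B:*/8, job_C:*/14, job_E:*/4, job_G:*/11}
Op 13: unregister job_B -> active={job_C:*/14, job_E:*/4, job_G:*/11}
Final interval of job_G = 11
Next fire of job_G after T=232: (232//11+1)*11 = 242

Answer: interval=11 next_fire=242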